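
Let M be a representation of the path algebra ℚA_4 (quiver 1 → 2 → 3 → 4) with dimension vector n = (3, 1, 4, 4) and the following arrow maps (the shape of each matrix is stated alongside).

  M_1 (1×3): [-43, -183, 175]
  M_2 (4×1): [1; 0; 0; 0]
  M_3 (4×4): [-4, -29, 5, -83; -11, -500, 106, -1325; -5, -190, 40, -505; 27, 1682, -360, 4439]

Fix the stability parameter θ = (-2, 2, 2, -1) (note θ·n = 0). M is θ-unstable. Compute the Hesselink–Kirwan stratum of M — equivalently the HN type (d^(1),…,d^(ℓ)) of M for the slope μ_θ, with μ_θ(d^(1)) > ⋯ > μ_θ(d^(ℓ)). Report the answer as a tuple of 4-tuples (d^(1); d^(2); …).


Barcode: M ≅ I[1,1]^2, I[1,4], I[3,3]^2, I[3,4], I[4,4]^2. HN layers by μ_θ (5 steps, strictly decreasing):
  μ^(1)=2; μ^(2)=1; μ^(3)=1/2; μ^(4)=-1; μ^(5)=-2

((0, 0, 2, 0); (0, 1, 1, 1); (0, 0, 1, 1); (0, 0, 0, 2); (3, 0, 0, 0))


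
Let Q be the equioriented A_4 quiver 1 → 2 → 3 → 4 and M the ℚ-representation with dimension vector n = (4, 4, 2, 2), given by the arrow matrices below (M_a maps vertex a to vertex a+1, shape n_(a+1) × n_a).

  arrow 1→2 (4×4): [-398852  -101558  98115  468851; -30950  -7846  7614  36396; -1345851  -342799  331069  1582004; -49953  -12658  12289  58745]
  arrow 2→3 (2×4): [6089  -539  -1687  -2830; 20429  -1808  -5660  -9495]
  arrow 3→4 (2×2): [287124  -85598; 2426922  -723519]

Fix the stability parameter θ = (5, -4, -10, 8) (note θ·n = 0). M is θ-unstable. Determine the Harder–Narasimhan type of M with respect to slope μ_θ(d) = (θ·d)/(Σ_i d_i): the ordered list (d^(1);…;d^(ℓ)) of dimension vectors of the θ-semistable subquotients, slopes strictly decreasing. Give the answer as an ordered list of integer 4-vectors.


Via rank(M_{q-1}∘⋯∘M_p): M ≅ I[1,1], I[1,2], I[1,3], I[1,4], I[2,2], I[4,4].
μ_θ-semistable layers: μ^(1)=8; μ^(2)=5; μ^(3)=1/2; μ^(4)=-3; μ^(5)=-4

((0, 0, 0, 2); (1, 0, 0, 0); (1, 1, 0, 0); (2, 2, 2, 0); (0, 1, 0, 0))


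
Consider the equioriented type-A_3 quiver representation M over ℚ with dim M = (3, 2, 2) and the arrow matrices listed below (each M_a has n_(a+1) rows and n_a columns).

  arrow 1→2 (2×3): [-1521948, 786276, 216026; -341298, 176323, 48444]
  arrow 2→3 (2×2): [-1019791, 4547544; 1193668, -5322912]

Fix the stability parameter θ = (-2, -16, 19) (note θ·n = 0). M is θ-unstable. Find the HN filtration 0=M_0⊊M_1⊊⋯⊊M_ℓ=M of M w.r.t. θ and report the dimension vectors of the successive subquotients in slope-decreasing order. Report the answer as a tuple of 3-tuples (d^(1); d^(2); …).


Interval decomposition of M: I[1,1], I[1,2], I[1,3], I[3,3].
HN type (ℓ=3): μ^(1)=19; μ^(2)=-2; μ^(3)=-9

((0, 0, 2); (1, 0, 0); (2, 2, 0))


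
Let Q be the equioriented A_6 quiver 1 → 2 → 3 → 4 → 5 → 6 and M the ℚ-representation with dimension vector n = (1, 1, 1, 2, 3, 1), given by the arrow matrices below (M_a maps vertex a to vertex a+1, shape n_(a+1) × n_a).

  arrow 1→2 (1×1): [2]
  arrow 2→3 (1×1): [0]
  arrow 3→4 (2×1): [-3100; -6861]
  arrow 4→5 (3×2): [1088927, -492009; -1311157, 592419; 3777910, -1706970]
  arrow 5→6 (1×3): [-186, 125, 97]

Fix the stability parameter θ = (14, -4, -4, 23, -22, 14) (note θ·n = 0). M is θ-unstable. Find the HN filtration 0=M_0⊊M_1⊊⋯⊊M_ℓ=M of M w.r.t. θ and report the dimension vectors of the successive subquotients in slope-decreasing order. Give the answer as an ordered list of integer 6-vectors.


Via rank(M_{q-1}∘⋯∘M_p): M ≅ I[1,2], I[3,6], I[4,4], I[5,5]^2.
μ_θ-semistable layers: μ^(1)=23; μ^(2)=14; μ^(3)=5; μ^(4)=1/2; μ^(5)=-4; μ^(6)=-22

((0, 0, 0, 1, 0, 0); (0, 0, 0, 0, 0, 1); (1, 1, 0, 0, 0, 0); (0, 0, 0, 1, 1, 0); (0, 0, 1, 0, 0, 0); (0, 0, 0, 0, 2, 0))


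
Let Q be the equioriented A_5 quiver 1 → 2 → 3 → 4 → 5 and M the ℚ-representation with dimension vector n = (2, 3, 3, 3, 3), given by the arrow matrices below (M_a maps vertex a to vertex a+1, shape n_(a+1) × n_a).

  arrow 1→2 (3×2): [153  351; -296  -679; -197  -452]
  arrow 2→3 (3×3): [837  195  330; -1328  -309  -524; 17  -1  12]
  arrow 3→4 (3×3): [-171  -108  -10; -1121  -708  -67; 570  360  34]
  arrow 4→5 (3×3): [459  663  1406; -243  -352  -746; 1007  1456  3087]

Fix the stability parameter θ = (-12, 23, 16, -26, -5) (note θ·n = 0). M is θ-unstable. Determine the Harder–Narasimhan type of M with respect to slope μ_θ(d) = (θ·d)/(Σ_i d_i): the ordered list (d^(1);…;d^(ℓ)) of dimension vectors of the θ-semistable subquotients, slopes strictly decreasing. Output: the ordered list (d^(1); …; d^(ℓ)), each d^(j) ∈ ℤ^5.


Barcode: M ≅ I[1,3], I[1,5], I[2,5], I[4,5]. HN layers by μ_θ (5 steps, strictly decreasing):
  μ^(1)=39/2; μ^(2)=2; μ^(3)=-5; μ^(4)=-12; μ^(5)=-26

((0, 1, 1, 0, 0); (0, 2, 2, 2, 2); (0, 0, 0, 0, 1); (2, 0, 0, 0, 0); (0, 0, 0, 1, 0))


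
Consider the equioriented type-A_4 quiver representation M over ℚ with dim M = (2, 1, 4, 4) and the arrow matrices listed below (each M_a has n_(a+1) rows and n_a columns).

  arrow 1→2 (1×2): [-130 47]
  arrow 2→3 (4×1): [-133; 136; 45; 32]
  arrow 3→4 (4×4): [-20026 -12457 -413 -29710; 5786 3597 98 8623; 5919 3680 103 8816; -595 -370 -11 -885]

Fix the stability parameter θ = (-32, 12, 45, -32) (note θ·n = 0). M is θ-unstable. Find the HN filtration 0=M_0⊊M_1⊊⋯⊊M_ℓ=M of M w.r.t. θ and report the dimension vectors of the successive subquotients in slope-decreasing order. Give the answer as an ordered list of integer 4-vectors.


Barcode: M ≅ I[1,1], I[1,4], I[3,4]^3. HN layers by μ_θ (3 steps, strictly decreasing):
  μ^(1)=25/3; μ^(2)=13/2; μ^(3)=-32

((0, 1, 1, 1); (0, 0, 3, 3); (2, 0, 0, 0))


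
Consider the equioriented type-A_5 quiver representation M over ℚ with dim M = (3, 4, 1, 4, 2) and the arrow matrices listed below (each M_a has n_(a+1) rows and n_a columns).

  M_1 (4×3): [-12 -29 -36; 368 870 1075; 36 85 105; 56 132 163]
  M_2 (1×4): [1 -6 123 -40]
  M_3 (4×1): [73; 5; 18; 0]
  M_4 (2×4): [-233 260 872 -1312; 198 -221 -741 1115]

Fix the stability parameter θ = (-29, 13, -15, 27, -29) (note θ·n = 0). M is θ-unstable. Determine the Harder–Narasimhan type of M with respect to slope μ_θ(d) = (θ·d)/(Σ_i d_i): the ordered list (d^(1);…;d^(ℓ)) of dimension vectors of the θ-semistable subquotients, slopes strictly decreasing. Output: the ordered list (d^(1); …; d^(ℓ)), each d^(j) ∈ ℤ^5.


Interval decomposition of M: I[1,1], I[1,2], I[1,5], I[2,2]^2, I[4,4]^2, I[4,5].
HN type (ℓ=4): μ^(1)=27; μ^(2)=13; μ^(3)=-1; μ^(4)=-29

((0, 0, 0, 2, 0); (0, 3, 0, 0, 0); (0, 1, 1, 2, 2); (3, 0, 0, 0, 0))


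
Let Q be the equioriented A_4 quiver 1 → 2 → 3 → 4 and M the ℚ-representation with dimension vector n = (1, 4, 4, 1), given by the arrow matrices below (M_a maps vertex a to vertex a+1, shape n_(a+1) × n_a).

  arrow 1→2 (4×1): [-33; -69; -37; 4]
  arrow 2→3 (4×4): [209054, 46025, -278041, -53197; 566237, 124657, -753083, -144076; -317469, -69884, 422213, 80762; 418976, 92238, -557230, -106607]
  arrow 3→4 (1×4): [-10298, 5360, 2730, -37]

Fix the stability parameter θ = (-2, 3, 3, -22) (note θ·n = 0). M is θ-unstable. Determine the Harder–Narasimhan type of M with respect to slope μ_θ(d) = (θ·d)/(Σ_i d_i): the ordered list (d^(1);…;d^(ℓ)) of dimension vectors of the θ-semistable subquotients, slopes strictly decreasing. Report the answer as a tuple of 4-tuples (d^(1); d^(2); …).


Via rank(M_{q-1}∘⋯∘M_p): M ≅ I[1,3], I[2,3]^2, I[2,4].
μ_θ-semistable layers: μ^(1)=3; μ^(2)=-2; μ^(3)=-16/3

((0, 3, 3, 0); (1, 0, 0, 0); (0, 1, 1, 1))


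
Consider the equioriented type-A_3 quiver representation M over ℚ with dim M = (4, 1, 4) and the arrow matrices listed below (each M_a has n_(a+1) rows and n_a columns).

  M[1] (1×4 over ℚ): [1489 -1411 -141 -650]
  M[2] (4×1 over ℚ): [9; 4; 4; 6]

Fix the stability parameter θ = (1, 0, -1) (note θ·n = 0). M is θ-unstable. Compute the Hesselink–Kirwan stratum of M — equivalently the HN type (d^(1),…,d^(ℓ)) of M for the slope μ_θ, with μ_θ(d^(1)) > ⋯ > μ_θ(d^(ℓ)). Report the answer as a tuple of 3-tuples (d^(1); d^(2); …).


Barcode: M ≅ I[1,1]^3, I[1,3], I[3,3]^3. HN layers by μ_θ (3 steps, strictly decreasing):
  μ^(1)=1; μ^(2)=0; μ^(3)=-1

((3, 0, 0); (1, 1, 1); (0, 0, 3))


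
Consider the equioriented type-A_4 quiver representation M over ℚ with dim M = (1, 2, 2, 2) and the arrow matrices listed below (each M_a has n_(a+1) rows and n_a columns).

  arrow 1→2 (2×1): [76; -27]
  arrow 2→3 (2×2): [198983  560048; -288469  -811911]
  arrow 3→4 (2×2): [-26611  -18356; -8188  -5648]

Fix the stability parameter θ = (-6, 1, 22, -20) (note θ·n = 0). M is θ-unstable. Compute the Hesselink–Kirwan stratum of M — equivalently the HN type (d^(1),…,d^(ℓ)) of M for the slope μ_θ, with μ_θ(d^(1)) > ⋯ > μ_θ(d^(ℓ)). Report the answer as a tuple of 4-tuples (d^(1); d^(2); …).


Barcode: M ≅ I[1,3], I[2,4], I[4,4]. HN layers by μ_θ (4 steps, strictly decreasing):
  μ^(1)=22; μ^(2)=1; μ^(3)=-6; μ^(4)=-20

((0, 0, 1, 0); (0, 2, 1, 1); (1, 0, 0, 0); (0, 0, 0, 1))


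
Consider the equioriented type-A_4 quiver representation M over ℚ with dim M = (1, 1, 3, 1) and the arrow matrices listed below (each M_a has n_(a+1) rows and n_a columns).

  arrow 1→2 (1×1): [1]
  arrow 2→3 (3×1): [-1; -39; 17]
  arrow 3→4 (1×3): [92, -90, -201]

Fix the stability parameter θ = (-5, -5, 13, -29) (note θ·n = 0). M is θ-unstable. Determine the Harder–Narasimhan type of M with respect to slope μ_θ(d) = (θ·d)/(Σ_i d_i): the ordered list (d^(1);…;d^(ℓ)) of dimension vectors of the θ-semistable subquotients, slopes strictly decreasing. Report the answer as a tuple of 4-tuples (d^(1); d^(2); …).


Via rank(M_{q-1}∘⋯∘M_p): M ≅ I[1,4], I[3,3]^2.
μ_θ-semistable layers: μ^(1)=13; μ^(2)=-13/2

((0, 0, 2, 0); (1, 1, 1, 1))


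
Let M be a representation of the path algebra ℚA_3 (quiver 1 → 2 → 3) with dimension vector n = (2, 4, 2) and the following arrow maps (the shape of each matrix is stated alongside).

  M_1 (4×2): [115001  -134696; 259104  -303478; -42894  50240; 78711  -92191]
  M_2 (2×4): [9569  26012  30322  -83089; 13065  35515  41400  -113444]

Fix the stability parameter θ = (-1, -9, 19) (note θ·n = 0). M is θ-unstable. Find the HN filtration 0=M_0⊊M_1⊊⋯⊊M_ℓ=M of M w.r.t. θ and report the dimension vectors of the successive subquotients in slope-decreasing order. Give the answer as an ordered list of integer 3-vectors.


Via rank(M_{q-1}∘⋯∘M_p): M ≅ I[1,3]^2, I[2,2]^2.
μ_θ-semistable layers: μ^(1)=19; μ^(2)=-5; μ^(3)=-9

((0, 0, 2); (2, 2, 0); (0, 2, 0))


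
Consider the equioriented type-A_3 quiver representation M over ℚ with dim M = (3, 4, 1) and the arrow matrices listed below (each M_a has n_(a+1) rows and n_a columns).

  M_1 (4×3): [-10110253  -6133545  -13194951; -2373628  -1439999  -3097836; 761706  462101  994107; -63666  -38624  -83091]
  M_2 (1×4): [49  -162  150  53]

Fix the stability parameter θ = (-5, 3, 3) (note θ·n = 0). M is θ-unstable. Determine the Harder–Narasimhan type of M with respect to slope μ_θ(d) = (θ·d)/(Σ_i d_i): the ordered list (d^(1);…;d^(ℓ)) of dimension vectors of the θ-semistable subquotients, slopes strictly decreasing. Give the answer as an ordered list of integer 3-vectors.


Interval decomposition of M: I[1,2]^2, I[1,3], I[2,2].
HN type (ℓ=2): μ^(1)=3; μ^(2)=-5

((0, 4, 1); (3, 0, 0))


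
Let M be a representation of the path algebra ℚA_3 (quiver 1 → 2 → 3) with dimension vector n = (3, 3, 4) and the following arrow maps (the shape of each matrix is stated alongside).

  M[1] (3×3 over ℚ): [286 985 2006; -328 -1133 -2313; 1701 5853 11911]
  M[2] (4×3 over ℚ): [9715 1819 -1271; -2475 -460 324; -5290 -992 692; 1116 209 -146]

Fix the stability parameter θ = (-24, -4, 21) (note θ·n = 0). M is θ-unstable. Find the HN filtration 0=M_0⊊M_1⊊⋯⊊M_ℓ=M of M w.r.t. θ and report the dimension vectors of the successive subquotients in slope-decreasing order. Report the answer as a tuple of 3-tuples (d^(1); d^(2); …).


Barcode: M ≅ I[1,3]^3, I[3,3]. HN layers by μ_θ (3 steps, strictly decreasing):
  μ^(1)=21; μ^(2)=-4; μ^(3)=-24

((0, 0, 4); (0, 3, 0); (3, 0, 0))


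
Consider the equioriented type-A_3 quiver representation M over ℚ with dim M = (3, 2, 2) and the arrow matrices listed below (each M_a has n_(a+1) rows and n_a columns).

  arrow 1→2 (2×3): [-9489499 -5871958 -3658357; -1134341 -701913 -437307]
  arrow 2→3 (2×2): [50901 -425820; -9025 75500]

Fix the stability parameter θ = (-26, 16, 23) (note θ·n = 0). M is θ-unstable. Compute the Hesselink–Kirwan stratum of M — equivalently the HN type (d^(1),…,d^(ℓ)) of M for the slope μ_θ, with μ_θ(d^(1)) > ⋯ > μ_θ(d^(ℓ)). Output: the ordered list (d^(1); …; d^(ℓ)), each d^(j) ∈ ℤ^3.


Via rank(M_{q-1}∘⋯∘M_p): M ≅ I[1,1], I[1,2], I[1,3], I[3,3].
μ_θ-semistable layers: μ^(1)=23; μ^(2)=16; μ^(3)=-26

((0, 0, 2); (0, 2, 0); (3, 0, 0))


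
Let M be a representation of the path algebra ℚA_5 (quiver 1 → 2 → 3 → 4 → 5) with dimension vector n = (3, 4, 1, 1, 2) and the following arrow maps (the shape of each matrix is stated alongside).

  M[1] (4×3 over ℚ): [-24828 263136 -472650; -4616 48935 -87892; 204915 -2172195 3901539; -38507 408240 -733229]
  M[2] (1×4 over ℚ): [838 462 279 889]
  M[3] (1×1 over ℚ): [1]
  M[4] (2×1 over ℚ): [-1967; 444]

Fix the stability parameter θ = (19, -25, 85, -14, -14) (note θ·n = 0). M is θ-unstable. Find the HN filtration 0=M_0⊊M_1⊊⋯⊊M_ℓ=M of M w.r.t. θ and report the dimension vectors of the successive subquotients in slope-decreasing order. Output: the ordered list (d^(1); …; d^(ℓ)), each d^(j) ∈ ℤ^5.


Barcode: M ≅ I[1,2]^2, I[1,5], I[2,2], I[5,5]. HN layers by μ_θ (4 steps, strictly decreasing):
  μ^(1)=19; μ^(2)=-3; μ^(3)=-14; μ^(4)=-25

((0, 0, 1, 1, 1); (3, 3, 0, 0, 0); (0, 0, 0, 0, 1); (0, 1, 0, 0, 0))


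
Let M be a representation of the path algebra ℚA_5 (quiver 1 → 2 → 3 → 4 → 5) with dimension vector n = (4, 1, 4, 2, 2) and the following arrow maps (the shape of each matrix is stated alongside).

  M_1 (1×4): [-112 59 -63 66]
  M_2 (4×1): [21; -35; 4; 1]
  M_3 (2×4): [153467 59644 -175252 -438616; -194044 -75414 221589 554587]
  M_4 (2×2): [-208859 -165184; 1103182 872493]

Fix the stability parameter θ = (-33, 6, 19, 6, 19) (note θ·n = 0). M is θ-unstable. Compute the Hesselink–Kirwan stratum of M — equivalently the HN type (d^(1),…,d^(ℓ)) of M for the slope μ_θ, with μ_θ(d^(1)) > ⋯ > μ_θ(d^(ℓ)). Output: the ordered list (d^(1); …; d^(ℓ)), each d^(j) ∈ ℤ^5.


Interval decomposition of M: I[1,1]^3, I[1,5], I[3,3]^2, I[3,5].
HN type (ℓ=4): μ^(1)=19; μ^(2)=25/2; μ^(3)=6; μ^(4)=-33

((0, 0, 2, 0, 2); (0, 0, 2, 2, 0); (0, 1, 0, 0, 0); (4, 0, 0, 0, 0))


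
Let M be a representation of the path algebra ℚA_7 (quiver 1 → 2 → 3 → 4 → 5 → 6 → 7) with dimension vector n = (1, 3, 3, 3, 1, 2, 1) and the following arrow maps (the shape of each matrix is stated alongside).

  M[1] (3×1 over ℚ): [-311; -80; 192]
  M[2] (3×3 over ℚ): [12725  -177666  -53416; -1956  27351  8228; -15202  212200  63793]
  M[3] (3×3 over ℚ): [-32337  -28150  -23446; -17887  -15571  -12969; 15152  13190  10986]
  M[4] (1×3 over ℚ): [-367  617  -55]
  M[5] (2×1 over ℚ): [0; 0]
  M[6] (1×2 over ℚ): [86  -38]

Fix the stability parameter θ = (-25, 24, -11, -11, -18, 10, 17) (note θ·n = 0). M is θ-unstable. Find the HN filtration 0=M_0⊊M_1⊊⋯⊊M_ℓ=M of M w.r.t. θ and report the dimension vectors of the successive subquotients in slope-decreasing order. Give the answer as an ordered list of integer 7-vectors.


Via rank(M_{q-1}∘⋯∘M_p): M ≅ I[1,5], I[2,3], I[2,4], I[4,4], I[6,6], I[6,7].
μ_θ-semistable layers: μ^(1)=17; μ^(2)=10; μ^(3)=13/2; μ^(4)=2/3; μ^(5)=-4; μ^(6)=-11; μ^(7)=-25

((0, 0, 0, 0, 0, 0, 1); (0, 0, 0, 0, 0, 2, 0); (0, 1, 1, 0, 0, 0, 0); (0, 1, 1, 1, 0, 0, 0); (0, 1, 1, 1, 1, 0, 0); (0, 0, 0, 1, 0, 0, 0); (1, 0, 0, 0, 0, 0, 0))


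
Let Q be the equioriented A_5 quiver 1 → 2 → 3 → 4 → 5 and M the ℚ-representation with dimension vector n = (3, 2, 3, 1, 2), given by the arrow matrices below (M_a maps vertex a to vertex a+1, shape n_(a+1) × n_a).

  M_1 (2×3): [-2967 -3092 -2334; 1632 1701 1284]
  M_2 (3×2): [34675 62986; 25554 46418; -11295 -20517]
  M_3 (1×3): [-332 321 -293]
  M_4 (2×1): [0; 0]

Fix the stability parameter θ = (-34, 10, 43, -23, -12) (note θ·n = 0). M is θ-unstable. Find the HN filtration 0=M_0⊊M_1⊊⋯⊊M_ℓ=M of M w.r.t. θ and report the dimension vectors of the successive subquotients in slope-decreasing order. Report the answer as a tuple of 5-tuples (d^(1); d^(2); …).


Via rank(M_{q-1}∘⋯∘M_p): M ≅ I[1,1], I[1,3], I[1,4], I[3,3], I[5,5]^2.
μ_θ-semistable layers: μ^(1)=43; μ^(2)=10; μ^(3)=-12; μ^(4)=-34

((0, 0, 2, 0, 0); (0, 2, 1, 1, 0); (0, 0, 0, 0, 2); (3, 0, 0, 0, 0))


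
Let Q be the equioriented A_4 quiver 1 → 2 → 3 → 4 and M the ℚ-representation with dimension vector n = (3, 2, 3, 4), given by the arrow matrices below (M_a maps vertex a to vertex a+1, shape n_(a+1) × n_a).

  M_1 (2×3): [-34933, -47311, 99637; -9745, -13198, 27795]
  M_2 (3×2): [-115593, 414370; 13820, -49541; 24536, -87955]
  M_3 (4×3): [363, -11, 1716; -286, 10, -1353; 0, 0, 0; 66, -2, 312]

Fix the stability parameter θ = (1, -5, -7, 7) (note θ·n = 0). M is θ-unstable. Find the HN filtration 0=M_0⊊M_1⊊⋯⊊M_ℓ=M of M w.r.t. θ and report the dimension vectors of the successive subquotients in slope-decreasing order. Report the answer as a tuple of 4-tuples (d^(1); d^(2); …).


Interval decomposition of M: I[1,1], I[1,4]^2, I[3,3], I[4,4]^2.
HN type (ℓ=4): μ^(1)=7; μ^(2)=1; μ^(3)=-11/3; μ^(4)=-7

((0, 0, 0, 4); (1, 0, 0, 0); (2, 2, 2, 0); (0, 0, 1, 0))


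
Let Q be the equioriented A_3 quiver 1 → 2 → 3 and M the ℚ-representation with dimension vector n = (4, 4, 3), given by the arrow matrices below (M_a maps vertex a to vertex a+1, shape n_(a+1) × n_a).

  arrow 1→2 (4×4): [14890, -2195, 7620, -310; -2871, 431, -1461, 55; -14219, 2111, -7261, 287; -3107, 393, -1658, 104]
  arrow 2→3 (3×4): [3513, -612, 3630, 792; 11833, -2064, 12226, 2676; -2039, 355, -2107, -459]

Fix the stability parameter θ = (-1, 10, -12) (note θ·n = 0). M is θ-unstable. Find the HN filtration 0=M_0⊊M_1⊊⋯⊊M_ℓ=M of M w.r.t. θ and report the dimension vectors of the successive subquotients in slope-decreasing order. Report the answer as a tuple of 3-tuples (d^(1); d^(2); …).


Barcode: M ≅ I[1,1], I[1,2], I[1,3]^2, I[2,2], I[3,3]. HN layers by μ_θ (3 steps, strictly decreasing):
  μ^(1)=10; μ^(2)=-1; μ^(3)=-12

((0, 2, 0); (4, 2, 2); (0, 0, 1))


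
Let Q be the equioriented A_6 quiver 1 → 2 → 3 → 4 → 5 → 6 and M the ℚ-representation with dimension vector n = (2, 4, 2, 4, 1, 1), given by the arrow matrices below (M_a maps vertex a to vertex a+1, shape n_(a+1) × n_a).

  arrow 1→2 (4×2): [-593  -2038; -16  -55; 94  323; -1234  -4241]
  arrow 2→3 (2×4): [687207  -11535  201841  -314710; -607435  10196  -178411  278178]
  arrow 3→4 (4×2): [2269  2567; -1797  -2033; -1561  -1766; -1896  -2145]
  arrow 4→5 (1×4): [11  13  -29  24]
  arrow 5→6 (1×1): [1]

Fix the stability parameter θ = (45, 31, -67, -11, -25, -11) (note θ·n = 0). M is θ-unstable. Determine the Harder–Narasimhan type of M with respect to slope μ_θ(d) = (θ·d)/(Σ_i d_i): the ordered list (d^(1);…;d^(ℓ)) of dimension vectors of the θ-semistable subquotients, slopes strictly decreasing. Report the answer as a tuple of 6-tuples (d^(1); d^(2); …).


Barcode: M ≅ I[1,4], I[1,6], I[2,2]^2, I[4,4]^2. HN layers by μ_θ (4 steps, strictly decreasing):
  μ^(1)=31; μ^(2)=-1/2; μ^(3)=-19/3; μ^(4)=-11

((0, 2, 0, 0, 0, 0); (1, 1, 1, 1, 0, 0); (1, 1, 1, 1, 1, 1); (0, 0, 0, 2, 0, 0))


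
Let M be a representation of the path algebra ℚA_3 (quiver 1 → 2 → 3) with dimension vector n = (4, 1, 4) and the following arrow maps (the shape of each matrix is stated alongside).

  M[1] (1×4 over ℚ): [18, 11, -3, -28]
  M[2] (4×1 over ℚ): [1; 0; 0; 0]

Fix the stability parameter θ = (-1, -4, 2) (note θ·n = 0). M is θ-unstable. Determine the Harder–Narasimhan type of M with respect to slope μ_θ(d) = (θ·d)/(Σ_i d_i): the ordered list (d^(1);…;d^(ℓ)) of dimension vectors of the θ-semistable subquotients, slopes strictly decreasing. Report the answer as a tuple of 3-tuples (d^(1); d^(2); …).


Barcode: M ≅ I[1,1]^3, I[1,3], I[3,3]^3. HN layers by μ_θ (3 steps, strictly decreasing):
  μ^(1)=2; μ^(2)=-1; μ^(3)=-5/2

((0, 0, 4); (3, 0, 0); (1, 1, 0))


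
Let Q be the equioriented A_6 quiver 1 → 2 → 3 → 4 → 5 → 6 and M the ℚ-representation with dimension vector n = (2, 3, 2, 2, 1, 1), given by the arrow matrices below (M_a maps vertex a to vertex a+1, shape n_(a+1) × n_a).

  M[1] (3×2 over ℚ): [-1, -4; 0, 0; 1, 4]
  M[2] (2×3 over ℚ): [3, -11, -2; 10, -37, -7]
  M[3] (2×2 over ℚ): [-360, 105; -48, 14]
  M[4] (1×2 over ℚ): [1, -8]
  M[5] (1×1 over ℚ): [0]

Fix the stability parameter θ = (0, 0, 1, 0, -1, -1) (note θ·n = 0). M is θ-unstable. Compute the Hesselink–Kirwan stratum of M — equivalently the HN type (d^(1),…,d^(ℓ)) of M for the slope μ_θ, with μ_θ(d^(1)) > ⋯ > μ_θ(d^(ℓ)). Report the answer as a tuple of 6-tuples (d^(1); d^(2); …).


Interval decomposition of M: I[1,1], I[1,5], I[2,2], I[2,3], I[4,4], I[6,6].
HN type (ℓ=3): μ^(1)=1; μ^(2)=0; μ^(3)=-1

((0, 0, 1, 0, 0, 0); (2, 3, 1, 2, 1, 0); (0, 0, 0, 0, 0, 1))


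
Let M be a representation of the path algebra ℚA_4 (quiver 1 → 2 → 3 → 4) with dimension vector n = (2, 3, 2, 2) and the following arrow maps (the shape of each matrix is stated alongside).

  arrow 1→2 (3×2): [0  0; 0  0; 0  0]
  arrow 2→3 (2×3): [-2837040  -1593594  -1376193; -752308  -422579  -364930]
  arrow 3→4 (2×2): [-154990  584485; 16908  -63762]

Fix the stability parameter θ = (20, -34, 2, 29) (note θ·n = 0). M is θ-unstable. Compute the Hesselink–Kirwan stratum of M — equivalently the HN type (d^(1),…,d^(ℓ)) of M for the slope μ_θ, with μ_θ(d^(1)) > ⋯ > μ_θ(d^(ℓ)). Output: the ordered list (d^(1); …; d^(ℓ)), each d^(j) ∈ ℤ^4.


Barcode: M ≅ I[1,1]^2, I[2,2], I[2,3], I[2,4], I[4,4]. HN layers by μ_θ (4 steps, strictly decreasing):
  μ^(1)=29; μ^(2)=20; μ^(3)=2; μ^(4)=-34

((0, 0, 0, 2); (2, 0, 0, 0); (0, 0, 2, 0); (0, 3, 0, 0))


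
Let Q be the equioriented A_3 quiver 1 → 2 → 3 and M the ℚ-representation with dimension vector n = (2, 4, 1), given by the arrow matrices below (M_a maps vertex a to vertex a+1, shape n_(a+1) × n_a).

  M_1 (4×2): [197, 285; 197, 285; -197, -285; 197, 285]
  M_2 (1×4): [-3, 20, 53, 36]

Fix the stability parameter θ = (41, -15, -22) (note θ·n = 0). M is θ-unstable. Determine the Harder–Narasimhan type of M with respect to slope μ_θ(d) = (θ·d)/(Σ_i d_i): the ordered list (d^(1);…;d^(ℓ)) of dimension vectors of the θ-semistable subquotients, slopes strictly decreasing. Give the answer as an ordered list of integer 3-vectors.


Barcode: M ≅ I[1,1], I[1,2], I[2,2]^2, I[2,3]. HN layers by μ_θ (4 steps, strictly decreasing):
  μ^(1)=41; μ^(2)=13; μ^(3)=-15; μ^(4)=-37/2

((1, 0, 0); (1, 1, 0); (0, 2, 0); (0, 1, 1))


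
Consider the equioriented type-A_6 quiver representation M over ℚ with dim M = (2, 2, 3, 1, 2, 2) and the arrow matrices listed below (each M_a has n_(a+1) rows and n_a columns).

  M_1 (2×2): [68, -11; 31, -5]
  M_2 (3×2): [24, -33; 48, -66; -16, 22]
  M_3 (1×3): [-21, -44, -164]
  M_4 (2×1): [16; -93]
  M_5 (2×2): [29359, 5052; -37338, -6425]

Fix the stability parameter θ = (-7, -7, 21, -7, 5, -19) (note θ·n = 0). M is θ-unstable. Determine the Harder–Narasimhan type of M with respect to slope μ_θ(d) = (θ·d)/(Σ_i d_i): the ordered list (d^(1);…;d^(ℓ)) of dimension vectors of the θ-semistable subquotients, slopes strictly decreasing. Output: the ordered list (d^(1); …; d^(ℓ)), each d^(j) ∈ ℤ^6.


Barcode: M ≅ I[1,2], I[1,6], I[3,3]^2, I[5,6]. HN layers by μ_θ (3 steps, strictly decreasing):
  μ^(1)=21; μ^(2)=0; μ^(3)=-7

((0, 0, 2, 0, 0, 0); (0, 0, 1, 1, 1, 1); (2, 2, 0, 0, 1, 1))


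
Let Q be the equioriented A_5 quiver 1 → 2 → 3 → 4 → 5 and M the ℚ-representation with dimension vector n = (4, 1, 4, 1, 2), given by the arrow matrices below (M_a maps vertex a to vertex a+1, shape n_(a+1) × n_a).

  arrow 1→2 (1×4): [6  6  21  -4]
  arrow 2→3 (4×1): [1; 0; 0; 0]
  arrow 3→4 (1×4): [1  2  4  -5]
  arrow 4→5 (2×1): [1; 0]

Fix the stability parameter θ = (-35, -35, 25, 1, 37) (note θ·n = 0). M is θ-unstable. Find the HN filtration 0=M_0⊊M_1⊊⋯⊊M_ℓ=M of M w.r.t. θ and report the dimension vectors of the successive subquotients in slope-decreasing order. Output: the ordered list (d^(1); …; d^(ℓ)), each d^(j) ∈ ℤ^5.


Interval decomposition of M: I[1,1]^3, I[1,5], I[3,3]^3, I[5,5].
HN type (ℓ=4): μ^(1)=37; μ^(2)=25; μ^(3)=13; μ^(4)=-35

((0, 0, 0, 0, 2); (0, 0, 3, 0, 0); (0, 0, 1, 1, 0); (4, 1, 0, 0, 0))


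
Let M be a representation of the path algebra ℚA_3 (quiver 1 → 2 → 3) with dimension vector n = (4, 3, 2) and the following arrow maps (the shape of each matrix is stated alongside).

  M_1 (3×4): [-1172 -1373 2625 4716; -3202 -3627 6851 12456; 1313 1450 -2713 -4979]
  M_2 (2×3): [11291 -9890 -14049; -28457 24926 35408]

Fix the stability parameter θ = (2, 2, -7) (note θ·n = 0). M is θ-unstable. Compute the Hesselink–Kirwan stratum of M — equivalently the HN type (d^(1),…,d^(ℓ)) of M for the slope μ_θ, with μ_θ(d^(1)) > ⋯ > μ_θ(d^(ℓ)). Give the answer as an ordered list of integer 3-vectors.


Barcode: M ≅ I[1,1], I[1,2], I[1,3]^2. HN layers by μ_θ (2 steps, strictly decreasing):
  μ^(1)=2; μ^(2)=-1

((2, 1, 0); (2, 2, 2))


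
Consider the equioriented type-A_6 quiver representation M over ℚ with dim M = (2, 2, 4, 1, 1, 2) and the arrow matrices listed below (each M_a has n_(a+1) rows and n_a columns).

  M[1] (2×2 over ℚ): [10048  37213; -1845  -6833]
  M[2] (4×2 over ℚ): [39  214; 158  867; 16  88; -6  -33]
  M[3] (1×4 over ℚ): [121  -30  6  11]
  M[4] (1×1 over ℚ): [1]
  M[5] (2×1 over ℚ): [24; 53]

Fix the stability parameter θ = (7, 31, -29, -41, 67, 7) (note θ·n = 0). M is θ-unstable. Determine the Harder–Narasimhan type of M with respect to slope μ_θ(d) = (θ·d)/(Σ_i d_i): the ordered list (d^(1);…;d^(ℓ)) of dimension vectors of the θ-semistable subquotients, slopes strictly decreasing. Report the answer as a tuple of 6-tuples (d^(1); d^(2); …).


Barcode: M ≅ I[1,3], I[1,6], I[3,3]^2, I[6,6]. HN layers by μ_θ (5 steps, strictly decreasing):
  μ^(1)=37; μ^(2)=7; μ^(3)=3; μ^(4)=-8; μ^(5)=-29

((0, 0, 0, 0, 1, 1); (0, 0, 0, 0, 0, 1); (1, 1, 1, 0, 0, 0); (1, 1, 1, 1, 0, 0); (0, 0, 2, 0, 0, 0))


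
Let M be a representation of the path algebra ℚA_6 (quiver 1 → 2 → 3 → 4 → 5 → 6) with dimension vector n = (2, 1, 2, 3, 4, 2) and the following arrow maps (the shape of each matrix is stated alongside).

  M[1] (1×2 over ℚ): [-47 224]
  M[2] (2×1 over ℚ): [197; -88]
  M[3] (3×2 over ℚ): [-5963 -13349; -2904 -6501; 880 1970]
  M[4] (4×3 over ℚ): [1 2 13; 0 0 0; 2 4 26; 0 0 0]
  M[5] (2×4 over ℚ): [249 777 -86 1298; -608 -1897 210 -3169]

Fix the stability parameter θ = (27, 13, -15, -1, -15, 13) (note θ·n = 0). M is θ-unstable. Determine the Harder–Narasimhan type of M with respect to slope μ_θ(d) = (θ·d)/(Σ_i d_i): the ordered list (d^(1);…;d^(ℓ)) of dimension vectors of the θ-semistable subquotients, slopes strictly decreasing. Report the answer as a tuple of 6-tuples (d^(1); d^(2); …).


Barcode: M ≅ I[1,1], I[1,6], I[3,4], I[4,4], I[5,5]^2, I[5,6]. HN layers by μ_θ (5 steps, strictly decreasing):
  μ^(1)=27; μ^(2)=13; μ^(3)=9/5; μ^(4)=-1; μ^(5)=-15

((1, 0, 0, 0, 0, 0); (0, 0, 0, 0, 0, 2); (1, 1, 1, 1, 1, 0); (0, 0, 0, 2, 0, 0); (0, 0, 1, 0, 3, 0))


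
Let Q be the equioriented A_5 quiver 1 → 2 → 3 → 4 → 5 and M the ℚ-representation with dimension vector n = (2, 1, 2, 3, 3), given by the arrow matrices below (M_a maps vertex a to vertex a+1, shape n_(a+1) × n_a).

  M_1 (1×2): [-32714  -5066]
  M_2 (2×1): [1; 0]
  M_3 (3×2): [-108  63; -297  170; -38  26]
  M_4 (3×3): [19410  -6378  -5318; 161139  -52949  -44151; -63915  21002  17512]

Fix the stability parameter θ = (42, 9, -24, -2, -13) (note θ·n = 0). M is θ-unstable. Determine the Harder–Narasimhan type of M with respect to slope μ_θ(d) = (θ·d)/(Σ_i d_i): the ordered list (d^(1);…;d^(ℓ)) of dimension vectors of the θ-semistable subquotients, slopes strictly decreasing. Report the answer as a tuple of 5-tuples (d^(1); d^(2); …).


Via rank(M_{q-1}∘⋯∘M_p): M ≅ I[1,1], I[1,5], I[3,5], I[4,4], I[5,5].
μ_θ-semistable layers: μ^(1)=42; μ^(2)=12/5; μ^(3)=-2; μ^(4)=-15/2; μ^(5)=-13; μ^(6)=-24

((1, 0, 0, 0, 0); (1, 1, 1, 1, 1); (0, 0, 0, 1, 0); (0, 0, 0, 1, 1); (0, 0, 0, 0, 1); (0, 0, 1, 0, 0))


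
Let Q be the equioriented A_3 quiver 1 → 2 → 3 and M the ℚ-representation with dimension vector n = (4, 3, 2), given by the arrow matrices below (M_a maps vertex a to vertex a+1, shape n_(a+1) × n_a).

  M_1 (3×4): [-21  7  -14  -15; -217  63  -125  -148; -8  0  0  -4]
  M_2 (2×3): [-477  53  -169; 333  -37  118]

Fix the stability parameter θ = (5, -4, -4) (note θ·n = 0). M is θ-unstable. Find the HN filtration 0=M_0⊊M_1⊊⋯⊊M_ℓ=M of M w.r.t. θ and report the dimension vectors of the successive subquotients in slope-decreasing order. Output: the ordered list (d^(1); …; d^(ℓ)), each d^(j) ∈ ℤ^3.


Via rank(M_{q-1}∘⋯∘M_p): M ≅ I[1,1], I[1,2], I[1,3]^2.
μ_θ-semistable layers: μ^(1)=5; μ^(2)=1/2; μ^(3)=-1

((1, 0, 0); (1, 1, 0); (2, 2, 2))


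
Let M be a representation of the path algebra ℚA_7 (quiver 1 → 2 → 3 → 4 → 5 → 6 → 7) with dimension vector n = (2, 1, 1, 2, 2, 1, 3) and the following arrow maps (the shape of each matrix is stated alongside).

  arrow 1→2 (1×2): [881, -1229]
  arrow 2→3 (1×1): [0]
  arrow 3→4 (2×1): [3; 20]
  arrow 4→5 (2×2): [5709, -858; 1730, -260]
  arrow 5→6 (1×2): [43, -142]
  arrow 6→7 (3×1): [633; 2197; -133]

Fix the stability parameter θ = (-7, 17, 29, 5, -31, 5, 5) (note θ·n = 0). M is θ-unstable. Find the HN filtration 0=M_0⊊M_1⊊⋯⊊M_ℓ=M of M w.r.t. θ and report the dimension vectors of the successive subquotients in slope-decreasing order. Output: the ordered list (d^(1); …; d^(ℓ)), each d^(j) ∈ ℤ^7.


Interval decomposition of M: I[1,1], I[1,2], I[3,7], I[4,4], I[5,5], I[7,7]^2.
HN type (ℓ=5): μ^(1)=17; μ^(2)=5; μ^(3)=1; μ^(4)=-7; μ^(5)=-31

((0, 1, 0, 0, 0, 0, 0); (0, 0, 0, 1, 0, 1, 3); (0, 0, 1, 1, 1, 0, 0); (2, 0, 0, 0, 0, 0, 0); (0, 0, 0, 0, 1, 0, 0))


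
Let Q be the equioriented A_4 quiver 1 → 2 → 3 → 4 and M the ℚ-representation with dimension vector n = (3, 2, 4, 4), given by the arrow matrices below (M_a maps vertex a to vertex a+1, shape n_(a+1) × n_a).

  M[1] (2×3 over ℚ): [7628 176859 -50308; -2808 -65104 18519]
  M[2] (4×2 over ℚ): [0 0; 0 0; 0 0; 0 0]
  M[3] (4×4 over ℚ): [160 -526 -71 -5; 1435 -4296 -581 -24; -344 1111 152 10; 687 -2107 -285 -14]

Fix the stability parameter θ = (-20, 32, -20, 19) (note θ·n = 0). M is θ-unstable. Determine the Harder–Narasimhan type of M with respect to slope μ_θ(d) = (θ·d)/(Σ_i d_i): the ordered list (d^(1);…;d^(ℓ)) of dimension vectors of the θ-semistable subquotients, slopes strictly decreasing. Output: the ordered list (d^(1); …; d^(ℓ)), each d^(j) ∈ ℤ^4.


Barcode: M ≅ I[1,1], I[1,2]^2, I[3,3], I[3,4]^3, I[4,4]. HN layers by μ_θ (3 steps, strictly decreasing):
  μ^(1)=32; μ^(2)=19; μ^(3)=-20

((0, 2, 0, 0); (0, 0, 0, 4); (3, 0, 4, 0))


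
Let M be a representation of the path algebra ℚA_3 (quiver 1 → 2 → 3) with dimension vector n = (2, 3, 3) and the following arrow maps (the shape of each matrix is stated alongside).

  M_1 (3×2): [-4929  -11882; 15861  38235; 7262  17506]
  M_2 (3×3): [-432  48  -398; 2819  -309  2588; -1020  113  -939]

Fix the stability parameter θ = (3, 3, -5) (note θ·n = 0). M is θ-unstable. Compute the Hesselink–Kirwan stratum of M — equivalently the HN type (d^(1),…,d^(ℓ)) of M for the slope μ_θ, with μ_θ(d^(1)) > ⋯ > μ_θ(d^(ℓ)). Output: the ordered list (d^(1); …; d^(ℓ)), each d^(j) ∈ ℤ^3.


Barcode: M ≅ I[1,3]^2, I[2,3]. HN layers by μ_θ (2 steps, strictly decreasing):
  μ^(1)=1/3; μ^(2)=-1

((2, 2, 2); (0, 1, 1))


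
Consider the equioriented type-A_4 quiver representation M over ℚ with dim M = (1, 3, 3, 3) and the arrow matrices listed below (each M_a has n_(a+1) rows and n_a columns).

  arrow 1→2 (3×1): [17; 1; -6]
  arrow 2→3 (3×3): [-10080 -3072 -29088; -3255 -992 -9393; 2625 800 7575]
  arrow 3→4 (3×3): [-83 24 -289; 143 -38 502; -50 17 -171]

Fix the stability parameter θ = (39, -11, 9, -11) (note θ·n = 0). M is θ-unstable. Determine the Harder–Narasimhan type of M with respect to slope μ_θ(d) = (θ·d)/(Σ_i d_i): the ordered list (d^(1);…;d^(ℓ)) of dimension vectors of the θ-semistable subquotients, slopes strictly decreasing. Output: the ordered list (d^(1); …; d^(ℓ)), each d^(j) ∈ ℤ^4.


Barcode: M ≅ I[1,4], I[2,2]^2, I[3,4]^2. HN layers by μ_θ (3 steps, strictly decreasing):
  μ^(1)=13/2; μ^(2)=-1; μ^(3)=-11

((1, 1, 1, 1); (0, 0, 2, 2); (0, 2, 0, 0))


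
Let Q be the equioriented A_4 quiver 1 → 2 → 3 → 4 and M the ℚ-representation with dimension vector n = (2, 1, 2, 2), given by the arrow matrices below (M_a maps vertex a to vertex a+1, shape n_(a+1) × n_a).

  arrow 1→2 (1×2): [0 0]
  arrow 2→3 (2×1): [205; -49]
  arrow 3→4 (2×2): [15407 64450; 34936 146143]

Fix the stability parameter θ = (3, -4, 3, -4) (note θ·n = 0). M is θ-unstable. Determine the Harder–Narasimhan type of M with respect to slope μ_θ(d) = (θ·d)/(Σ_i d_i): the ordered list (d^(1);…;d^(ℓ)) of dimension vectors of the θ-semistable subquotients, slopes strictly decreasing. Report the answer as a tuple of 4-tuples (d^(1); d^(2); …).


Barcode: M ≅ I[1,1]^2, I[2,4], I[3,4]. HN layers by μ_θ (3 steps, strictly decreasing):
  μ^(1)=3; μ^(2)=-1/2; μ^(3)=-4

((2, 0, 0, 0); (0, 0, 2, 2); (0, 1, 0, 0))


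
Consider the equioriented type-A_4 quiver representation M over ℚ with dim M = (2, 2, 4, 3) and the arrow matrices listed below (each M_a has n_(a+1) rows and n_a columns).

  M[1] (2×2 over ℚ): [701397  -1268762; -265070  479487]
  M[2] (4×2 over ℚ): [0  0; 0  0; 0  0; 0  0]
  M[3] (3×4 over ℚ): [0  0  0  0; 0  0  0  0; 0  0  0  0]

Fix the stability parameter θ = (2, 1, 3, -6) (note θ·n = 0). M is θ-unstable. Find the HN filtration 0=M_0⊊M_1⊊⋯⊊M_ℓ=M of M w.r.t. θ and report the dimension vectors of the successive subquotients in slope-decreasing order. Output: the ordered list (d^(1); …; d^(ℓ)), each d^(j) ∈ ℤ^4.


Barcode: M ≅ I[1,2]^2, I[3,3]^4, I[4,4]^3. HN layers by μ_θ (3 steps, strictly decreasing):
  μ^(1)=3; μ^(2)=3/2; μ^(3)=-6

((0, 0, 4, 0); (2, 2, 0, 0); (0, 0, 0, 3))


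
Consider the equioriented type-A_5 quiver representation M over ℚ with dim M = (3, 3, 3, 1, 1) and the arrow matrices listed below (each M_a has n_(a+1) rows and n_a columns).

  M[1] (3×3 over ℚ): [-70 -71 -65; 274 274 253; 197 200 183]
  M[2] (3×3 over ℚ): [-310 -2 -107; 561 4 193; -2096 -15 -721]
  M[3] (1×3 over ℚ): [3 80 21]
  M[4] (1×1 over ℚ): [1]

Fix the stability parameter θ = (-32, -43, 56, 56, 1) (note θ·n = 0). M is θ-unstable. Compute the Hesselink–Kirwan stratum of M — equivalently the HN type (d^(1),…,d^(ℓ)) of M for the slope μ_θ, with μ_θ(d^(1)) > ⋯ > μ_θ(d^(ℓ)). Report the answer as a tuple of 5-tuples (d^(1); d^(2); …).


Interval decomposition of M: I[1,3]^2, I[1,5].
HN type (ℓ=3): μ^(1)=56; μ^(2)=113/3; μ^(3)=-75/2

((0, 0, 2, 0, 0); (0, 0, 1, 1, 1); (3, 3, 0, 0, 0))


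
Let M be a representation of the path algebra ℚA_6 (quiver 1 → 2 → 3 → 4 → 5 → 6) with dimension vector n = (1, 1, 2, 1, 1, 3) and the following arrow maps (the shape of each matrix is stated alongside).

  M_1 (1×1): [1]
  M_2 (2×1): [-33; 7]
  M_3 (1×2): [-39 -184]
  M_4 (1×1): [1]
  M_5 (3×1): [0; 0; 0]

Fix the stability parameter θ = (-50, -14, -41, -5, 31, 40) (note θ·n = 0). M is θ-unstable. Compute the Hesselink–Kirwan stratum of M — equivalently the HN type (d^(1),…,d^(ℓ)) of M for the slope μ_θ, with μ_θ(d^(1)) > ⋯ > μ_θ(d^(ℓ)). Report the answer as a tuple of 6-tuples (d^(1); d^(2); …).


Via rank(M_{q-1}∘⋯∘M_p): M ≅ I[1,5], I[3,3], I[6,6]^3.
μ_θ-semistable layers: μ^(1)=40; μ^(2)=31; μ^(3)=-5; μ^(4)=-55/2; μ^(5)=-41; μ^(6)=-50

((0, 0, 0, 0, 0, 3); (0, 0, 0, 0, 1, 0); (0, 0, 0, 1, 0, 0); (0, 1, 1, 0, 0, 0); (0, 0, 1, 0, 0, 0); (1, 0, 0, 0, 0, 0))


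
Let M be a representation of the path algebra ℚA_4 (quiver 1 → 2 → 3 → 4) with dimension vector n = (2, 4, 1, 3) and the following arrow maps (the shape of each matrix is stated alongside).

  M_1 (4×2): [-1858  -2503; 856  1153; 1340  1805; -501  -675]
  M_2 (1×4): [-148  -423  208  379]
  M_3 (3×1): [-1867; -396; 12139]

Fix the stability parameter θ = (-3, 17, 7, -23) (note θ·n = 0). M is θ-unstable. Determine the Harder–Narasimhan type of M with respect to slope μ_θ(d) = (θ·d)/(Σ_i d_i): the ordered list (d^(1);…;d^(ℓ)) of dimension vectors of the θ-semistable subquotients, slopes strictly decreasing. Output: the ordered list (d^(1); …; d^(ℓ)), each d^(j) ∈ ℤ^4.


Interval decomposition of M: I[1,2], I[1,4], I[2,2]^2, I[4,4]^2.
HN type (ℓ=4): μ^(1)=17; μ^(2)=1/3; μ^(3)=-3; μ^(4)=-23

((0, 3, 0, 0); (0, 1, 1, 1); (2, 0, 0, 0); (0, 0, 0, 2))


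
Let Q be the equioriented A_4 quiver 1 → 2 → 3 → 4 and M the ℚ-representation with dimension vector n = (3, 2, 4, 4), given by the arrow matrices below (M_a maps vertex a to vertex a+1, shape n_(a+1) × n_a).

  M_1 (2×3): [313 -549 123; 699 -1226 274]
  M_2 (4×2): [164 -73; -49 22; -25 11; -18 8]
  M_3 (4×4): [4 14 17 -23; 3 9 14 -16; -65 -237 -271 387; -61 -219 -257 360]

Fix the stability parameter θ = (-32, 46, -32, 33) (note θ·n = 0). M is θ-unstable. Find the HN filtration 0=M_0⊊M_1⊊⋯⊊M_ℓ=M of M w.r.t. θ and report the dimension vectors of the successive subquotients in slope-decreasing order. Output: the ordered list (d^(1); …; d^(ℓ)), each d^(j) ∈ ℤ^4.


Interval decomposition of M: I[1,1], I[1,4]^2, I[3,3], I[3,4], I[4,4].
HN type (ℓ=3): μ^(1)=33; μ^(2)=7; μ^(3)=-32

((0, 0, 0, 4); (0, 2, 2, 0); (3, 0, 2, 0))


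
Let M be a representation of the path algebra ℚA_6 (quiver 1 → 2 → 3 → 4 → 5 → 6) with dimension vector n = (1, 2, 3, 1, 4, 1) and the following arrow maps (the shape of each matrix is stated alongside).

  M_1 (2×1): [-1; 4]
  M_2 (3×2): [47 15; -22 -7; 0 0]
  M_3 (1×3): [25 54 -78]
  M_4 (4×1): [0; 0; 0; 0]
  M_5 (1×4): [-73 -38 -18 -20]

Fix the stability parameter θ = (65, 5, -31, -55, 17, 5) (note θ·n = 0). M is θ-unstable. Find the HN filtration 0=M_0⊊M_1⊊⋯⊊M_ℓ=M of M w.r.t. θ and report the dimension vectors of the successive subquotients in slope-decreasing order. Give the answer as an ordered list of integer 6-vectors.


Barcode: M ≅ I[1,4], I[2,3], I[3,3], I[5,5]^3, I[5,6]. HN layers by μ_θ (5 steps, strictly decreasing):
  μ^(1)=17; μ^(2)=11; μ^(3)=-4; μ^(4)=-13; μ^(5)=-31

((0, 0, 0, 0, 3, 0); (0, 0, 0, 0, 1, 1); (1, 1, 1, 1, 0, 0); (0, 1, 1, 0, 0, 0); (0, 0, 1, 0, 0, 0))
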